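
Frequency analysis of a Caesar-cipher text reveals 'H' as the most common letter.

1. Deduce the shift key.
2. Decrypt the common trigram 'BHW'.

Step 1: In English, 'E' is the most frequent letter (12.7%).
Step 2: The most frequent ciphertext letter is 'H' (position 7).
Step 3: Shift = (7 - 4) mod 26 = 3.
Step 4: Decrypt 'BHW' by shifting back 3:
  B -> Y
  H -> E
  W -> T
Step 5: 'BHW' decrypts to 'YET'.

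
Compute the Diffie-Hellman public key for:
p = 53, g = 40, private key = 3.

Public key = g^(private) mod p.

Step 1: A = g^a mod p = 40^3 mod 53.
  40^1 mod 53 = 40
  40^2 mod 53 = (40 * 40) mod 53 = 10
  40^3 mod 53 = (10 * 40) mod 53 = 29
Result: A = 29.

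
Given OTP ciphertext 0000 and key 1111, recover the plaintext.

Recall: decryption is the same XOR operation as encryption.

Step 1: XOR ciphertext with key:
  Ciphertext: 0000
  Key:        1111
  XOR:        1111
Step 2: Plaintext = 1111 = 15 in decimal.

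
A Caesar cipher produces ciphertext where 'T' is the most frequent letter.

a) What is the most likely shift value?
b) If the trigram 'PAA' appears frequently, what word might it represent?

Step 1: In English, 'E' is the most frequent letter (12.7%).
Step 2: The most frequent ciphertext letter is 'T' (position 19).
Step 3: Shift = (19 - 4) mod 26 = 15.
Step 4: Decrypt 'PAA' by shifting back 15:
  P -> A
  A -> L
  A -> L
Step 5: 'PAA' decrypts to 'ALL'.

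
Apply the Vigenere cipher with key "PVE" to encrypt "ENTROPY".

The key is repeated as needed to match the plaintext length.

Step 1: Repeat key to match plaintext length:
  Plaintext: ENTROPY
  Key:       PVEPVEP
Step 2: Encrypt each letter:
  E(4) + P(15) = (4+15) mod 26 = 19 = T
  N(13) + V(21) = (13+21) mod 26 = 8 = I
  T(19) + E(4) = (19+4) mod 26 = 23 = X
  R(17) + P(15) = (17+15) mod 26 = 6 = G
  O(14) + V(21) = (14+21) mod 26 = 9 = J
  P(15) + E(4) = (15+4) mod 26 = 19 = T
  Y(24) + P(15) = (24+15) mod 26 = 13 = N
Ciphertext: TIXGJTN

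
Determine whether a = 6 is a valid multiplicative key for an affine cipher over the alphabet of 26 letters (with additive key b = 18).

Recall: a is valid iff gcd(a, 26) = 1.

Step 1: Compute gcd(6, 26).
Step 2: gcd(6, 26) = 2.
Since gcd = 2 != 1, 6 shares a common factor with 26, so it cannot be used.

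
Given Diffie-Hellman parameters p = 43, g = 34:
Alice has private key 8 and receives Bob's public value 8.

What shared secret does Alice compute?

Step 1: s = B^a mod p = 8^8 mod 43.
  8^1 mod 43 = 8
  8^2 mod 43 = (8 * 8) mod 43 = 21
  8^3 mod 43 = (21 * 8) mod 43 = 39
  8^4 mod 43 = (39 * 8) mod 43 = 11
  8^5 mod 43 = (11 * 8) mod 43 = 2
  8^6 mod 43 = (2 * 8) mod 43 = 16
  8^7 mod 43 = (16 * 8) mod 43 = 42
  8^8 mod 43 = (42 * 8) mod 43 = 35
Result: shared secret = 35.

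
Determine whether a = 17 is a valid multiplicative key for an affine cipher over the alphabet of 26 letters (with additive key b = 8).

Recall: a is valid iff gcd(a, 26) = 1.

Step 1: Compute gcd(17, 26).
Step 2: gcd(17, 26) = 1.
Since gcd = 1, 17 is coprime with 26, so it is a valid key.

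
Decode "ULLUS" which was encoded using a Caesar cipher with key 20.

Step 1: Reverse the shift by subtracting 20 from each letter position.
  U (position 20) -> position (20-20) mod 26 = 0 -> A
  L (position 11) -> position (11-20) mod 26 = 17 -> R
  L (position 11) -> position (11-20) mod 26 = 17 -> R
  U (position 20) -> position (20-20) mod 26 = 0 -> A
  S (position 18) -> position (18-20) mod 26 = 24 -> Y
Decrypted message: ARRAY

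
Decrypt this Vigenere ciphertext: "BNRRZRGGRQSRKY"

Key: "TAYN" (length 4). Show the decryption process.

Step 1: Key 'TAYN' has length 4. Extended key: TAYNTAYNTAYNTA
Step 2: Decrypt each position:
  B(1) - T(19) = 8 = I
  N(13) - A(0) = 13 = N
  R(17) - Y(24) = 19 = T
  R(17) - N(13) = 4 = E
  Z(25) - T(19) = 6 = G
  R(17) - A(0) = 17 = R
  G(6) - Y(24) = 8 = I
  G(6) - N(13) = 19 = T
  R(17) - T(19) = 24 = Y
  Q(16) - A(0) = 16 = Q
  S(18) - Y(24) = 20 = U
  R(17) - N(13) = 4 = E
  K(10) - T(19) = 17 = R
  Y(24) - A(0) = 24 = Y
Plaintext: INTEGRITYQUERY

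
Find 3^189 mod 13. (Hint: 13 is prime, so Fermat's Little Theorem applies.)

Step 1: Since 13 is prime, by Fermat's Little Theorem: 3^12 = 1 (mod 13).
Step 2: Reduce exponent: 189 mod 12 = 9.
Step 3: So 3^189 = 3^9 (mod 13).
Step 4: 3^9 mod 13 = 1.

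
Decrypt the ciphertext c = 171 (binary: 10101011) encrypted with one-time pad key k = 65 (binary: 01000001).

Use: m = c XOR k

Step 1: XOR ciphertext with key:
  Ciphertext: 10101011
  Key:        01000001
  XOR:        11101010
Step 2: Plaintext = 11101010 = 234 in decimal.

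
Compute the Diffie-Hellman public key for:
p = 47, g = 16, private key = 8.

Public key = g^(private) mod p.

Step 1: A = g^a mod p = 16^8 mod 47.
  16^1 mod 47 = 16
  16^2 mod 47 = (16 * 16) mod 47 = 21
  16^3 mod 47 = (21 * 16) mod 47 = 7
  16^4 mod 47 = (7 * 16) mod 47 = 18
  16^5 mod 47 = (18 * 16) mod 47 = 6
  16^6 mod 47 = (6 * 16) mod 47 = 2
  16^7 mod 47 = (2 * 16) mod 47 = 32
  16^8 mod 47 = (32 * 16) mod 47 = 42
Result: A = 42.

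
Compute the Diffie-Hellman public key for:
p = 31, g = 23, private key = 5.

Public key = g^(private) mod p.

Step 1: A = g^a mod p = 23^5 mod 31.
  23^1 mod 31 = 23
  23^2 mod 31 = (23 * 23) mod 31 = 2
  23^3 mod 31 = (2 * 23) mod 31 = 15
  23^4 mod 31 = (15 * 23) mod 31 = 4
  23^5 mod 31 = (4 * 23) mod 31 = 30
Result: A = 30.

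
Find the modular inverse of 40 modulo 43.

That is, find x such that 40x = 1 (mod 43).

Step 1: We need x such that 40 * x = 1 (mod 43).
Step 2: Using the extended Euclidean algorithm or trial:
  40 * 14 = 560 = 13 * 43 + 1.
Step 3: Since 560 mod 43 = 1, the inverse is x = 14.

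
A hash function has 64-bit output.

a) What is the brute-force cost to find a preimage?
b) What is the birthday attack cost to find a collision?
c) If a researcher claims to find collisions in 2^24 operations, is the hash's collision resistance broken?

Step 1: Preimage resistance requires brute-force of 2^64 operations.
Step 2: Collision resistance (birthday bound) = 2^(64/2) = 2^32.
Step 3: The claimed attack costs 2^24 operations.
Step 4: Since 2^24 < 2^32, the claimed attack beats the generic birthday bound, so collision resistance is broken.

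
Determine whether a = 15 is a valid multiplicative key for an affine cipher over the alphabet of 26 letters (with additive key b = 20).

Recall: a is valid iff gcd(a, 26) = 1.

Step 1: Compute gcd(15, 26).
Step 2: gcd(15, 26) = 1.
Since gcd = 1, 15 is coprime with 26, so it is a valid key.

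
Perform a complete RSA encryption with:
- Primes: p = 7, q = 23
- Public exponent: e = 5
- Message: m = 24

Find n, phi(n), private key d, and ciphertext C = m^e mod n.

Step 1: n = 7 * 23 = 161.
Step 2: phi(n) = (7-1)(23-1) = 6 * 22 = 132.
Step 3: Find d = 5^(-1) mod 132 = 53.
  Verify: 5 * 53 = 265 = 1 (mod 132).
Step 4: C = 24^5 mod 161 = 47.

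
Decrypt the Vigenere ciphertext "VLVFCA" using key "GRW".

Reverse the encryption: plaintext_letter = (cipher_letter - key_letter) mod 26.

Step 1: Extend key: GRWGRW
Step 2: Decrypt each letter (c - k) mod 26:
  V(21) - G(6) = (21-6) mod 26 = 15 = P
  L(11) - R(17) = (11-17) mod 26 = 20 = U
  V(21) - W(22) = (21-22) mod 26 = 25 = Z
  F(5) - G(6) = (5-6) mod 26 = 25 = Z
  C(2) - R(17) = (2-17) mod 26 = 11 = L
  A(0) - W(22) = (0-22) mod 26 = 4 = E
Plaintext: PUZZLE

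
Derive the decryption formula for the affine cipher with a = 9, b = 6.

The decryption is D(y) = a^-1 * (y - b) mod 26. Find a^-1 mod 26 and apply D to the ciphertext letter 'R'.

Step 1: Find a^-1, the modular inverse of 9 mod 26.
Step 2: We need 9 * a^-1 = 1 (mod 26).
Step 3: 9 * 3 = 27 = 1 * 26 + 1, so a^-1 = 3.
Step 4: D(y) = 3(y - 6) mod 26.
Step 5: Apply to 'R' (y = 17): D(17) = 3 * (17 - 6) mod 26 = 3 * 11 mod 26 = 7 -> 'H'.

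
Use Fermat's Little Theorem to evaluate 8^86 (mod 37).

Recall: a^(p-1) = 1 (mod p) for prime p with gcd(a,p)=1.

Step 1: Since 37 is prime, by Fermat's Little Theorem: 8^36 = 1 (mod 37).
Step 2: Reduce exponent: 86 mod 36 = 14.
Step 3: So 8^86 = 8^14 (mod 37).
Step 4: 8^14 mod 37 = 27.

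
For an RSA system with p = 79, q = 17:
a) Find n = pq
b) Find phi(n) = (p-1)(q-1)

Step 1: n = p * q = 79 * 17 = 1343.
Step 2: phi(n) = (p-1)(q-1) = 78 * 16 = 1248.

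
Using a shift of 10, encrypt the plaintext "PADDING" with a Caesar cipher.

Step 1: For each letter, shift forward by 10 positions (mod 26).
  P (position 15) -> position (15+10) mod 26 = 25 -> Z
  A (position 0) -> position (0+10) mod 26 = 10 -> K
  D (position 3) -> position (3+10) mod 26 = 13 -> N
  D (position 3) -> position (3+10) mod 26 = 13 -> N
  I (position 8) -> position (8+10) mod 26 = 18 -> S
  N (position 13) -> position (13+10) mod 26 = 23 -> X
  G (position 6) -> position (6+10) mod 26 = 16 -> Q
Result: ZKNNSXQ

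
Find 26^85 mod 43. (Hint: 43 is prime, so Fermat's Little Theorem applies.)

Step 1: Since 43 is prime, by Fermat's Little Theorem: 26^42 = 1 (mod 43).
Step 2: Reduce exponent: 85 mod 42 = 1.
Step 3: So 26^85 = 26^1 (mod 43).
Step 4: 26^1 mod 43 = 26.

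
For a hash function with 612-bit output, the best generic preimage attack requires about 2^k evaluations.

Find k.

Step 1: The hash has a 612-bit output.
Step 2: Preimage resistance means: given a digest h(x), it should be infeasible to find any input that hashes to it.
With a 612-bit output there are 2^612 possible digests, so a generic brute-force preimage search costs about 2^612 evaluations.
Step 3: Security level = 612 bits.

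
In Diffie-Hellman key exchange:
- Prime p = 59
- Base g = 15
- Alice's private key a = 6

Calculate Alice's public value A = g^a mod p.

Step 1: A = g^a mod p = 15^6 mod 59.
  15^1 mod 59 = 15
  15^2 mod 59 = (15 * 15) mod 59 = 48
  15^3 mod 59 = (48 * 15) mod 59 = 12
  15^4 mod 59 = (12 * 15) mod 59 = 3
  15^5 mod 59 = (3 * 15) mod 59 = 45
  15^6 mod 59 = (45 * 15) mod 59 = 26
Result: A = 26.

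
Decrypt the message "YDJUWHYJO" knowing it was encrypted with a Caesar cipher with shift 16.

Step 1: Reverse the shift by subtracting 16 from each letter position.
  Y (position 24) -> position (24-16) mod 26 = 8 -> I
  D (position 3) -> position (3-16) mod 26 = 13 -> N
  J (position 9) -> position (9-16) mod 26 = 19 -> T
  U (position 20) -> position (20-16) mod 26 = 4 -> E
  W (position 22) -> position (22-16) mod 26 = 6 -> G
  H (position 7) -> position (7-16) mod 26 = 17 -> R
  Y (position 24) -> position (24-16) mod 26 = 8 -> I
  J (position 9) -> position (9-16) mod 26 = 19 -> T
  O (position 14) -> position (14-16) mod 26 = 24 -> Y
Decrypted message: INTEGRITY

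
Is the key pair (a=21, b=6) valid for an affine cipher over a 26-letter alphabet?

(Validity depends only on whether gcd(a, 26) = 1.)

Step 1: Compute gcd(21, 26).
Step 2: gcd(21, 26) = 1.
Since gcd = 1, 21 is coprime with 26, so it is a valid key.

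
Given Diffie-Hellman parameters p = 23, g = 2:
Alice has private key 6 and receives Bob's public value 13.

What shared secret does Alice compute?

Step 1: s = B^a mod p = 13^6 mod 23.
  13^1 mod 23 = 13
  13^2 mod 23 = (13 * 13) mod 23 = 8
  13^3 mod 23 = (8 * 13) mod 23 = 12
  13^4 mod 23 = (12 * 13) mod 23 = 18
  13^5 mod 23 = (18 * 13) mod 23 = 4
  13^6 mod 23 = (4 * 13) mod 23 = 6
Result: shared secret = 6.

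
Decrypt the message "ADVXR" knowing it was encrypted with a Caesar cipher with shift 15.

Step 1: Reverse the shift by subtracting 15 from each letter position.
  A (position 0) -> position (0-15) mod 26 = 11 -> L
  D (position 3) -> position (3-15) mod 26 = 14 -> O
  V (position 21) -> position (21-15) mod 26 = 6 -> G
  X (position 23) -> position (23-15) mod 26 = 8 -> I
  R (position 17) -> position (17-15) mod 26 = 2 -> C
Decrypted message: LOGIC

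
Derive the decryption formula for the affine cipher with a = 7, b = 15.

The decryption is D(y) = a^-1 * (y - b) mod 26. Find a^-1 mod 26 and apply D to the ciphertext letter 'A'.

Step 1: Find a^-1, the modular inverse of 7 mod 26.
Step 2: We need 7 * a^-1 = 1 (mod 26).
Step 3: 7 * 15 = 105 = 4 * 26 + 1, so a^-1 = 15.
Step 4: D(y) = 15(y - 15) mod 26.
Step 5: Apply to 'A' (y = 0): D(0) = 15 * (0 - 15) mod 26 = 15 * -15 mod 26 = 9 -> 'J'.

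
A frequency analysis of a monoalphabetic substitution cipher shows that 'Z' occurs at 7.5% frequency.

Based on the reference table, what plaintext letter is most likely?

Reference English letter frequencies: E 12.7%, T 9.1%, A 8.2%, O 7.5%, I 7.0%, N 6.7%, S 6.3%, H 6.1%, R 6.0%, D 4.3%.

Step 1: The observed frequency is 7.5%.
Step 2: Compare with English frequencies:
  E: 12.7% (difference: 5.2%)
  T: 9.1% (difference: 1.6%)
  A: 8.2% (difference: 0.7%)
  O: 7.5% (difference: 0.0%) <-- closest
  I: 7.0% (difference: 0.5%)
  N: 6.7% (difference: 0.8%)
  S: 6.3% (difference: 1.2%)
  H: 6.1% (difference: 1.4%)
  R: 6.0% (difference: 1.5%)
  D: 4.3% (difference: 3.2%)
Step 3: 'Z' most likely represents 'O' (frequency 7.5%).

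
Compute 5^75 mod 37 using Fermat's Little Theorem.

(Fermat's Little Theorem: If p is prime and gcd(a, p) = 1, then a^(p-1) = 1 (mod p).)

Step 1: Since 37 is prime, by Fermat's Little Theorem: 5^36 = 1 (mod 37).
Step 2: Reduce exponent: 75 mod 36 = 3.
Step 3: So 5^75 = 5^3 (mod 37).
Step 4: 5^3 mod 37 = 14.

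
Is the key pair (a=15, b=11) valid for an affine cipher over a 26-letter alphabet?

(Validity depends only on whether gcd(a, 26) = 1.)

Step 1: Compute gcd(15, 26).
Step 2: gcd(15, 26) = 1.
Since gcd = 1, 15 is coprime with 26, so it is a valid key.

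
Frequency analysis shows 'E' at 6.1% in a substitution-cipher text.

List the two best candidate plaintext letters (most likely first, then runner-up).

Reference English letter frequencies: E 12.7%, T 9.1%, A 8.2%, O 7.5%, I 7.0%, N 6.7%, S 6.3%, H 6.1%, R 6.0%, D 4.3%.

Step 1: Observed frequency of 'E' is 6.1%.
Step 2: Compute distances to each reference frequency and sort:
  H (6.1%): difference = 0.0% <-- BEST
  R (6.0%): difference = 0.1% <-- RUNNER-UP
  S (6.3%): difference = 0.2%
  N (6.7%): difference = 0.6%
  I (7.0%): difference = 0.9%
Step 3: Most likely is 'H' (6.1%, diff 0.0%); second most likely is 'R' (6.0%, diff 0.1%).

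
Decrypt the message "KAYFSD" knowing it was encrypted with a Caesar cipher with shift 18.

Step 1: Reverse the shift by subtracting 18 from each letter position.
  K (position 10) -> position (10-18) mod 26 = 18 -> S
  A (position 0) -> position (0-18) mod 26 = 8 -> I
  Y (position 24) -> position (24-18) mod 26 = 6 -> G
  F (position 5) -> position (5-18) mod 26 = 13 -> N
  S (position 18) -> position (18-18) mod 26 = 0 -> A
  D (position 3) -> position (3-18) mod 26 = 11 -> L
Decrypted message: SIGNAL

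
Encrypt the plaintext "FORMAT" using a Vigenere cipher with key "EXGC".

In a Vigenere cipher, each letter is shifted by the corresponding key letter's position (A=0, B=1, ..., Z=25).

Step 1: Repeat key to match plaintext length:
  Plaintext: FORMAT
  Key:       EXGCEX
Step 2: Encrypt each letter:
  F(5) + E(4) = (5+4) mod 26 = 9 = J
  O(14) + X(23) = (14+23) mod 26 = 11 = L
  R(17) + G(6) = (17+6) mod 26 = 23 = X
  M(12) + C(2) = (12+2) mod 26 = 14 = O
  A(0) + E(4) = (0+4) mod 26 = 4 = E
  T(19) + X(23) = (19+23) mod 26 = 16 = Q
Ciphertext: JLXOEQ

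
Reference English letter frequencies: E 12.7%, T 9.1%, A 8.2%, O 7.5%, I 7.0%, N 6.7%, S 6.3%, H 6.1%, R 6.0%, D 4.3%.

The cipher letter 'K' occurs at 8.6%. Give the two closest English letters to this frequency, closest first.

Step 1: Observed frequency of 'K' is 8.6%.
Step 2: Compute distances to each reference frequency and sort:
  A (8.2%): difference = 0.4% <-- BEST
  T (9.1%): difference = 0.5% <-- RUNNER-UP
  O (7.5%): difference = 1.1%
  I (7.0%): difference = 1.6%
  N (6.7%): difference = 1.9%
Step 3: Most likely is 'A' (8.2%, diff 0.4%); second most likely is 'T' (9.1%, diff 0.5%).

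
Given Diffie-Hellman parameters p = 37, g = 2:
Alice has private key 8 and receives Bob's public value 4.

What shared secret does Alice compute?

Step 1: s = B^a mod p = 4^8 mod 37.
  4^1 mod 37 = 4
  4^2 mod 37 = (4 * 4) mod 37 = 16
  4^3 mod 37 = (16 * 4) mod 37 = 27
  4^4 mod 37 = (27 * 4) mod 37 = 34
  4^5 mod 37 = (34 * 4) mod 37 = 25
  4^6 mod 37 = (25 * 4) mod 37 = 26
  4^7 mod 37 = (26 * 4) mod 37 = 30
  4^8 mod 37 = (30 * 4) mod 37 = 9
Result: shared secret = 9.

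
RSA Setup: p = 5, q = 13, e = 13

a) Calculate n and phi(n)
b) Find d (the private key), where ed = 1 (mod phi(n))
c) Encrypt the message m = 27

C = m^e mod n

Step 1: n = 5 * 13 = 65.
Step 2: phi(n) = (5-1)(13-1) = 4 * 12 = 48.
Step 3: Find d = 13^(-1) mod 48 = 37.
  Verify: 13 * 37 = 481 = 1 (mod 48).
Step 4: C = 27^13 mod 65 = 27.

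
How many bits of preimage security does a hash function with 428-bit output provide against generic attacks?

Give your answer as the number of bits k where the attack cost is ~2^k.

Step 1: The hash has a 428-bit output.
Step 2: Preimage resistance means: given a digest h(x), it should be infeasible to find any input that hashes to it.
With a 428-bit output there are 2^428 possible digests, so a generic brute-force preimage search costs about 2^428 evaluations.
Step 3: Security level = 428 bits.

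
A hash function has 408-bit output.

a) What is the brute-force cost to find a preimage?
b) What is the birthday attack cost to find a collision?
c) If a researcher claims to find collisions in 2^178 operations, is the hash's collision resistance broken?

Step 1: Preimage resistance requires brute-force of 2^408 operations.
Step 2: Collision resistance (birthday bound) = 2^(408/2) = 2^204.
Step 3: The claimed attack costs 2^178 operations.
Step 4: Since 2^178 < 2^204, the claimed attack beats the generic birthday bound, so collision resistance is broken.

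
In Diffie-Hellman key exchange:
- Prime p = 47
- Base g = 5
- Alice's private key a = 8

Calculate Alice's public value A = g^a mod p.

Step 1: A = g^a mod p = 5^8 mod 47.
  5^1 mod 47 = 5
  5^2 mod 47 = (5 * 5) mod 47 = 25
  5^3 mod 47 = (25 * 5) mod 47 = 31
  5^4 mod 47 = (31 * 5) mod 47 = 14
  5^5 mod 47 = (14 * 5) mod 47 = 23
  5^6 mod 47 = (23 * 5) mod 47 = 21
  5^7 mod 47 = (21 * 5) mod 47 = 11
  5^8 mod 47 = (11 * 5) mod 47 = 8
Result: A = 8.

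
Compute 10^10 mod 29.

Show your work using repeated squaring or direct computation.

Step 1: Compute 10^10 mod 29 step by step, reducing modulo 29 at each step.
  10^1 mod 29 = 10
  10^2 mod 29 = (10 * 10) mod 29 = 13
  10^3 mod 29 = (13 * 10) mod 29 = 14
  10^4 mod 29 = (14 * 10) mod 29 = 24
  10^5 mod 29 = (24 * 10) mod 29 = 8
  10^6 mod 29 = (8 * 10) mod 29 = 22
  10^7 mod 29 = (22 * 10) mod 29 = 17
  10^8 mod 29 = (17 * 10) mod 29 = 25
  10^9 mod 29 = (25 * 10) mod 29 = 18
  10^10 mod 29 = (18 * 10) mod 29 = 6
Step 2: Result = 6.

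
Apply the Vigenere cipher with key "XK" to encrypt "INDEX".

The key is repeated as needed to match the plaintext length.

Step 1: Repeat key to match plaintext length:
  Plaintext: INDEX
  Key:       XKXKX
Step 2: Encrypt each letter:
  I(8) + X(23) = (8+23) mod 26 = 5 = F
  N(13) + K(10) = (13+10) mod 26 = 23 = X
  D(3) + X(23) = (3+23) mod 26 = 0 = A
  E(4) + K(10) = (4+10) mod 26 = 14 = O
  X(23) + X(23) = (23+23) mod 26 = 20 = U
Ciphertext: FXAOU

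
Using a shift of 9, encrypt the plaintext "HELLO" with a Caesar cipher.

Step 1: For each letter, shift forward by 9 positions (mod 26).
  H (position 7) -> position (7+9) mod 26 = 16 -> Q
  E (position 4) -> position (4+9) mod 26 = 13 -> N
  L (position 11) -> position (11+9) mod 26 = 20 -> U
  L (position 11) -> position (11+9) mod 26 = 20 -> U
  O (position 14) -> position (14+9) mod 26 = 23 -> X
Result: QNUUX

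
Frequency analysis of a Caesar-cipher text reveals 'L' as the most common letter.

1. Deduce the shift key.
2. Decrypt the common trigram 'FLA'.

Step 1: In English, 'E' is the most frequent letter (12.7%).
Step 2: The most frequent ciphertext letter is 'L' (position 11).
Step 3: Shift = (11 - 4) mod 26 = 7.
Step 4: Decrypt 'FLA' by shifting back 7:
  F -> Y
  L -> E
  A -> T
Step 5: 'FLA' decrypts to 'YET'.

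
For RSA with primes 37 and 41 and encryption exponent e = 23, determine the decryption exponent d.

Step 1: n = 37 * 41 = 1517.
Step 2: phi(n) = 36 * 40 = 1440.
Step 3: Find d such that 23 * d = 1 (mod 1440).
Step 4: d = 23^(-1) mod 1440 = 1127.
Verification: 23 * 1127 = 25921 = 18 * 1440 + 1.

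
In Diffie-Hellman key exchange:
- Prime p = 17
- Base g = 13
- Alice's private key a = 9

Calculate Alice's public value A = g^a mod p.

Step 1: A = g^a mod p = 13^9 mod 17.
  13^1 mod 17 = 13
  13^2 mod 17 = (13 * 13) mod 17 = 16
  13^3 mod 17 = (16 * 13) mod 17 = 4
  13^4 mod 17 = (4 * 13) mod 17 = 1
  13^5 mod 17 = (1 * 13) mod 17 = 13
  13^6 mod 17 = (13 * 13) mod 17 = 16
  13^7 mod 17 = (16 * 13) mod 17 = 4
  13^8 mod 17 = (4 * 13) mod 17 = 1
  13^9 mod 17 = (1 * 13) mod 17 = 13
Result: A = 13.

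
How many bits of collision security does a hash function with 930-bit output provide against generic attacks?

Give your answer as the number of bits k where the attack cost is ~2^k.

Step 1: The hash has a 930-bit output.
Step 2: Collision resistance means it should be infeasible to find any x != y with h(x) = h(y).
By the birthday bound, a generic collision search succeeds after about sqrt(2^930) = 2^(930/2) = 2^465 evaluations.
Step 3: Security level = 465 bits.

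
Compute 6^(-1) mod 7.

Step 1: We need x such that 6 * x = 1 (mod 7).
Step 2: Using the extended Euclidean algorithm or trial:
  6 * 6 = 36 = 5 * 7 + 1.
Step 3: Since 36 mod 7 = 1, the inverse is x = 6.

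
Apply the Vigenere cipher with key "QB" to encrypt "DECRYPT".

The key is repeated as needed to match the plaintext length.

Step 1: Repeat key to match plaintext length:
  Plaintext: DECRYPT
  Key:       QBQBQBQ
Step 2: Encrypt each letter:
  D(3) + Q(16) = (3+16) mod 26 = 19 = T
  E(4) + B(1) = (4+1) mod 26 = 5 = F
  C(2) + Q(16) = (2+16) mod 26 = 18 = S
  R(17) + B(1) = (17+1) mod 26 = 18 = S
  Y(24) + Q(16) = (24+16) mod 26 = 14 = O
  P(15) + B(1) = (15+1) mod 26 = 16 = Q
  T(19) + Q(16) = (19+16) mod 26 = 9 = J
Ciphertext: TFSSOQJ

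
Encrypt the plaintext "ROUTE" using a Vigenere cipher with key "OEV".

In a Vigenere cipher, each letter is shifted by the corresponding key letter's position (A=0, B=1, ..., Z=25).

Step 1: Repeat key to match plaintext length:
  Plaintext: ROUTE
  Key:       OEVOE
Step 2: Encrypt each letter:
  R(17) + O(14) = (17+14) mod 26 = 5 = F
  O(14) + E(4) = (14+4) mod 26 = 18 = S
  U(20) + V(21) = (20+21) mod 26 = 15 = P
  T(19) + O(14) = (19+14) mod 26 = 7 = H
  E(4) + E(4) = (4+4) mod 26 = 8 = I
Ciphertext: FSPHI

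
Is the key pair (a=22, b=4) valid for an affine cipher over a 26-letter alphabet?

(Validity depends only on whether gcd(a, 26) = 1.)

Step 1: Compute gcd(22, 26).
Step 2: gcd(22, 26) = 2.
Since gcd = 2 != 1, 22 shares a common factor with 26, so it cannot be used.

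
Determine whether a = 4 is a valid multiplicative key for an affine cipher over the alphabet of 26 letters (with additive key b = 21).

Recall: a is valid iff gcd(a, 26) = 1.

Step 1: Compute gcd(4, 26).
Step 2: gcd(4, 26) = 2.
Since gcd = 2 != 1, 4 shares a common factor with 26, so it cannot be used.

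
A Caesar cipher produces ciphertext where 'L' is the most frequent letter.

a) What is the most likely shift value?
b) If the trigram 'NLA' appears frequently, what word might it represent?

Step 1: In English, 'E' is the most frequent letter (12.7%).
Step 2: The most frequent ciphertext letter is 'L' (position 11).
Step 3: Shift = (11 - 4) mod 26 = 7.
Step 4: Decrypt 'NLA' by shifting back 7:
  N -> G
  L -> E
  A -> T
Step 5: 'NLA' decrypts to 'GET'.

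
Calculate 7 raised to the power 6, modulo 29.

Step 1: Compute 7^6 mod 29 step by step, reducing modulo 29 at each step.
  7^1 mod 29 = 7
  7^2 mod 29 = (7 * 7) mod 29 = 20
  7^3 mod 29 = (20 * 7) mod 29 = 24
  7^4 mod 29 = (24 * 7) mod 29 = 23
  7^5 mod 29 = (23 * 7) mod 29 = 16
  7^6 mod 29 = (16 * 7) mod 29 = 25
Step 2: Result = 25.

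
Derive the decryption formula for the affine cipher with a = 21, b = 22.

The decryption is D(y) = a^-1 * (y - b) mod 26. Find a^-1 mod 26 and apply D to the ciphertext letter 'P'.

Step 1: Find a^-1, the modular inverse of 21 mod 26.
Step 2: We need 21 * a^-1 = 1 (mod 26).
Step 3: 21 * 5 = 105 = 4 * 26 + 1, so a^-1 = 5.
Step 4: D(y) = 5(y - 22) mod 26.
Step 5: Apply to 'P' (y = 15): D(15) = 5 * (15 - 22) mod 26 = 5 * -7 mod 26 = 17 -> 'R'.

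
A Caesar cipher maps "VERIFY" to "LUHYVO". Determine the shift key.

Step 1: Compare first letters: V (position 21) -> L (position 11).
Step 2: Shift = (11 - 21) mod 26 = 16.
The shift value is 16.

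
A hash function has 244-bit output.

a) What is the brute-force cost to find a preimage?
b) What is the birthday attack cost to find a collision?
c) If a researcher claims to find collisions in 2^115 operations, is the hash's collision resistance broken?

Step 1: Preimage resistance requires brute-force of 2^244 operations.
Step 2: Collision resistance (birthday bound) = 2^(244/2) = 2^122.
Step 3: The claimed attack costs 2^115 operations.
Step 4: Since 2^115 < 2^122, the claimed attack beats the generic birthday bound, so collision resistance is broken.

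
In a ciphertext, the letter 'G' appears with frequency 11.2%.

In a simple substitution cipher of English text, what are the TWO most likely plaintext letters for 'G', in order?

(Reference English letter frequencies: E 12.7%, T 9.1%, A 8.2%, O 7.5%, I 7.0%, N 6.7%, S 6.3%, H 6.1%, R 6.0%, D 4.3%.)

Step 1: Observed frequency of 'G' is 11.2%.
Step 2: Compute distances to each reference frequency and sort:
  E (12.7%): difference = 1.5% <-- BEST
  T (9.1%): difference = 2.1% <-- RUNNER-UP
  A (8.2%): difference = 3.0%
  O (7.5%): difference = 3.7%
  I (7.0%): difference = 4.2%
Step 3: Most likely is 'E' (12.7%, diff 1.5%); second most likely is 'T' (9.1%, diff 2.1%).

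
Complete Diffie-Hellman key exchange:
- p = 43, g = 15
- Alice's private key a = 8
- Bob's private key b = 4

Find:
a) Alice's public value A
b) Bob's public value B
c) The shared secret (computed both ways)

Step 1: A = g^a mod p = 15^8 mod 43 = 24.
Step 2: B = g^b mod p = 15^4 mod 43 = 14.
Step 3: Alice computes s = B^a mod p = 14^8 mod 43 = 31.
Step 4: Bob computes s = A^b mod p = 24^4 mod 43 = 31.
Both sides agree: shared secret = 31.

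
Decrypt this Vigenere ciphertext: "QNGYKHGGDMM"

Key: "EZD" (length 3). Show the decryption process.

Step 1: Key 'EZD' has length 3. Extended key: EZDEZDEZDEZ
Step 2: Decrypt each position:
  Q(16) - E(4) = 12 = M
  N(13) - Z(25) = 14 = O
  G(6) - D(3) = 3 = D
  Y(24) - E(4) = 20 = U
  K(10) - Z(25) = 11 = L
  H(7) - D(3) = 4 = E
  G(6) - E(4) = 2 = C
  G(6) - Z(25) = 7 = H
  D(3) - D(3) = 0 = A
  M(12) - E(4) = 8 = I
  M(12) - Z(25) = 13 = N
Plaintext: MODULECHAIN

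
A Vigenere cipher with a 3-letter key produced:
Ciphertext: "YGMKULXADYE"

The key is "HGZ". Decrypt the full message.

Step 1: Key 'HGZ' has length 3. Extended key: HGZHGZHGZHG
Step 2: Decrypt each position:
  Y(24) - H(7) = 17 = R
  G(6) - G(6) = 0 = A
  M(12) - Z(25) = 13 = N
  K(10) - H(7) = 3 = D
  U(20) - G(6) = 14 = O
  L(11) - Z(25) = 12 = M
  X(23) - H(7) = 16 = Q
  A(0) - G(6) = 20 = U
  D(3) - Z(25) = 4 = E
  Y(24) - H(7) = 17 = R
  E(4) - G(6) = 24 = Y
Plaintext: RANDOMQUERY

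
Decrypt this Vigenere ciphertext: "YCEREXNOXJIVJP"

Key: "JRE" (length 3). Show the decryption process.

Step 1: Key 'JRE' has length 3. Extended key: JREJREJREJREJR
Step 2: Decrypt each position:
  Y(24) - J(9) = 15 = P
  C(2) - R(17) = 11 = L
  E(4) - E(4) = 0 = A
  R(17) - J(9) = 8 = I
  E(4) - R(17) = 13 = N
  X(23) - E(4) = 19 = T
  N(13) - J(9) = 4 = E
  O(14) - R(17) = 23 = X
  X(23) - E(4) = 19 = T
  J(9) - J(9) = 0 = A
  I(8) - R(17) = 17 = R
  V(21) - E(4) = 17 = R
  J(9) - J(9) = 0 = A
  P(15) - R(17) = 24 = Y
Plaintext: PLAINTEXTARRAY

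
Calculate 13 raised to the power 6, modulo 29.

Step 1: Compute 13^6 mod 29 step by step, reducing modulo 29 at each step.
  13^1 mod 29 = 13
  13^2 mod 29 = (13 * 13) mod 29 = 24
  13^3 mod 29 = (24 * 13) mod 29 = 22
  13^4 mod 29 = (22 * 13) mod 29 = 25
  13^5 mod 29 = (25 * 13) mod 29 = 6
  13^6 mod 29 = (6 * 13) mod 29 = 20
Step 2: Result = 20.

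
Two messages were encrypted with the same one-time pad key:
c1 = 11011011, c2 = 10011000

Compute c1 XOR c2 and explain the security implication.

Step 1: c1 XOR c2 = (m1 XOR k) XOR (m2 XOR k).
Step 2: By XOR associativity/commutativity: = m1 XOR m2 XOR k XOR k = m1 XOR m2.
Step 3: 11011011 XOR 10011000 = 01000011 = 67.
Step 4: The key cancels out! An attacker learns m1 XOR m2 = 67, revealing the relationship between plaintexts.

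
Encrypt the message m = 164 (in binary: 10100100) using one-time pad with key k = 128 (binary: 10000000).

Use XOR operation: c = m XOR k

Step 1: Write out the XOR operation bit by bit:
  Message: 10100100
  Key:     10000000
  XOR:     00100100
Step 2: Convert to decimal: 00100100 = 36.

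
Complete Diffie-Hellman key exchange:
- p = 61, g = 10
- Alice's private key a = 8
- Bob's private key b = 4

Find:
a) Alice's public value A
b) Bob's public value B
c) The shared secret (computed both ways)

Step 1: A = g^a mod p = 10^8 mod 61 = 16.
Step 2: B = g^b mod p = 10^4 mod 61 = 57.
Step 3: Alice computes s = B^a mod p = 57^8 mod 61 = 22.
Step 4: Bob computes s = A^b mod p = 16^4 mod 61 = 22.
Both sides agree: shared secret = 22.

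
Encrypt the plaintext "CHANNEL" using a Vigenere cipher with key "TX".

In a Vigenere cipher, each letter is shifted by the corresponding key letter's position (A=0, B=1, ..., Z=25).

Step 1: Repeat key to match plaintext length:
  Plaintext: CHANNEL
  Key:       TXTXTXT
Step 2: Encrypt each letter:
  C(2) + T(19) = (2+19) mod 26 = 21 = V
  H(7) + X(23) = (7+23) mod 26 = 4 = E
  A(0) + T(19) = (0+19) mod 26 = 19 = T
  N(13) + X(23) = (13+23) mod 26 = 10 = K
  N(13) + T(19) = (13+19) mod 26 = 6 = G
  E(4) + X(23) = (4+23) mod 26 = 1 = B
  L(11) + T(19) = (11+19) mod 26 = 4 = E
Ciphertext: VETKGBE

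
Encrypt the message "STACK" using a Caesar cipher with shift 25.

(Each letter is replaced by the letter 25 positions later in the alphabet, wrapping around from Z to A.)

Step 1: For each letter, shift forward by 25 positions (mod 26).
  S (position 18) -> position (18+25) mod 26 = 17 -> R
  T (position 19) -> position (19+25) mod 26 = 18 -> S
  A (position 0) -> position (0+25) mod 26 = 25 -> Z
  C (position 2) -> position (2+25) mod 26 = 1 -> B
  K (position 10) -> position (10+25) mod 26 = 9 -> J
Result: RSZBJ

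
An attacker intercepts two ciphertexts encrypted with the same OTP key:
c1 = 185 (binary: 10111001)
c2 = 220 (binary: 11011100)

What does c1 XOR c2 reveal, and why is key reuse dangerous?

Step 1: c1 XOR c2 = (m1 XOR k) XOR (m2 XOR k).
Step 2: By XOR associativity/commutativity: = m1 XOR m2 XOR k XOR k = m1 XOR m2.
Step 3: 10111001 XOR 11011100 = 01100101 = 101.
Step 4: The key cancels out! An attacker learns m1 XOR m2 = 101, revealing the relationship between plaintexts.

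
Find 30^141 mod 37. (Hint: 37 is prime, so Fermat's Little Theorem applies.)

Step 1: Since 37 is prime, by Fermat's Little Theorem: 30^36 = 1 (mod 37).
Step 2: Reduce exponent: 141 mod 36 = 33.
Step 3: So 30^141 = 30^33 (mod 37).
Step 4: 30^33 mod 37 = 11.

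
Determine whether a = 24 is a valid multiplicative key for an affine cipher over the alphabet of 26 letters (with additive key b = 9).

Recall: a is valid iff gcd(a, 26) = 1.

Step 1: Compute gcd(24, 26).
Step 2: gcd(24, 26) = 2.
Since gcd = 2 != 1, 24 shares a common factor with 26, so it cannot be used.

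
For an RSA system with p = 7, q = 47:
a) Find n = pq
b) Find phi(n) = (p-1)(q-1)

Step 1: n = p * q = 7 * 47 = 329.
Step 2: phi(n) = (p-1)(q-1) = 6 * 46 = 276.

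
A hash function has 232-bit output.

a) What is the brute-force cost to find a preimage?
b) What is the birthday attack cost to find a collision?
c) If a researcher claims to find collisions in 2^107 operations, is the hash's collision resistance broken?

Step 1: Preimage resistance requires brute-force of 2^232 operations.
Step 2: Collision resistance (birthday bound) = 2^(232/2) = 2^116.
Step 3: The claimed attack costs 2^107 operations.
Step 4: Since 2^107 < 2^116, the claimed attack beats the generic birthday bound, so collision resistance is broken.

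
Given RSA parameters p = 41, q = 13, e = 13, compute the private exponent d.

Step 1: n = 41 * 13 = 533.
Step 2: phi(n) = 40 * 12 = 480.
Step 3: Find d such that 13 * d = 1 (mod 480).
Step 4: d = 13^(-1) mod 480 = 37.
Verification: 13 * 37 = 481 = 1 * 480 + 1.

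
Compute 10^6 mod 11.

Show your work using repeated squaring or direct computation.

Step 1: Compute 10^6 mod 11 step by step, reducing modulo 11 at each step.
  10^1 mod 11 = 10
  10^2 mod 11 = (10 * 10) mod 11 = 1
  10^3 mod 11 = (1 * 10) mod 11 = 10
  10^4 mod 11 = (10 * 10) mod 11 = 1
  10^5 mod 11 = (1 * 10) mod 11 = 10
  10^6 mod 11 = (10 * 10) mod 11 = 1
Step 2: Result = 1.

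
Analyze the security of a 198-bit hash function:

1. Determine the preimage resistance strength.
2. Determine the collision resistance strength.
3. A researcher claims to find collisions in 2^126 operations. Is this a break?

Step 1: Preimage resistance requires brute-force of 2^198 operations.
Step 2: Collision resistance (birthday bound) = 2^(198/2) = 2^99.
Step 3: The claimed attack costs 2^126 operations.
Step 4: Since 2^126 >= 2^99, the claimed attack is no faster than the generic birthday attack, so this does not break collision resistance.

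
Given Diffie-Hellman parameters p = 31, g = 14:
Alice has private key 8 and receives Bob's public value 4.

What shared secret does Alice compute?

Step 1: s = B^a mod p = 4^8 mod 31.
  4^1 mod 31 = 4
  4^2 mod 31 = (4 * 4) mod 31 = 16
  4^3 mod 31 = (16 * 4) mod 31 = 2
  4^4 mod 31 = (2 * 4) mod 31 = 8
  4^5 mod 31 = (8 * 4) mod 31 = 1
  4^6 mod 31 = (1 * 4) mod 31 = 4
  4^7 mod 31 = (4 * 4) mod 31 = 16
  4^8 mod 31 = (16 * 4) mod 31 = 2
Result: shared secret = 2.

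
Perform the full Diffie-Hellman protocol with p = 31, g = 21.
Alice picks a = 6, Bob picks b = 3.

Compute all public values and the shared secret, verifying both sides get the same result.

Step 1: A = g^a mod p = 21^6 mod 31 = 2.
Step 2: B = g^b mod p = 21^3 mod 31 = 23.
Step 3: Alice computes s = B^a mod p = 23^6 mod 31 = 8.
Step 4: Bob computes s = A^b mod p = 2^3 mod 31 = 8.
Both sides agree: shared secret = 8.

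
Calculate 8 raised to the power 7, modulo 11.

Step 1: Compute 8^7 mod 11 step by step, reducing modulo 11 at each step.
  8^1 mod 11 = 8
  8^2 mod 11 = (8 * 8) mod 11 = 9
  8^3 mod 11 = (9 * 8) mod 11 = 6
  8^4 mod 11 = (6 * 8) mod 11 = 4
  8^5 mod 11 = (4 * 8) mod 11 = 10
  8^6 mod 11 = (10 * 8) mod 11 = 3
  8^7 mod 11 = (3 * 8) mod 11 = 2
Step 2: Result = 2.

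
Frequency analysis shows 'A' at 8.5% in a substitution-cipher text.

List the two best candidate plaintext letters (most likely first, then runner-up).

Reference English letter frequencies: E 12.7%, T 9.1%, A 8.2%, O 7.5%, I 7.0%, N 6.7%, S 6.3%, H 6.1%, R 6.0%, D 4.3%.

Step 1: Observed frequency of 'A' is 8.5%.
Step 2: Compute distances to each reference frequency and sort:
  A (8.2%): difference = 0.3% <-- BEST
  T (9.1%): difference = 0.6% <-- RUNNER-UP
  O (7.5%): difference = 1.0%
  I (7.0%): difference = 1.5%
  N (6.7%): difference = 1.8%
Step 3: Most likely is 'A' (8.2%, diff 0.3%); second most likely is 'T' (9.1%, diff 0.6%).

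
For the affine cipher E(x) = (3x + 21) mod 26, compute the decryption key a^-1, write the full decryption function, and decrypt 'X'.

Step 1: Find a^-1, the modular inverse of 3 mod 26.
Step 2: We need 3 * a^-1 = 1 (mod 26).
Step 3: 3 * 9 = 27 = 1 * 26 + 1, so a^-1 = 9.
Step 4: D(y) = 9(y - 21) mod 26.
Step 5: Apply to 'X' (y = 23): D(23) = 9 * (23 - 21) mod 26 = 9 * 2 mod 26 = 18 -> 'S'.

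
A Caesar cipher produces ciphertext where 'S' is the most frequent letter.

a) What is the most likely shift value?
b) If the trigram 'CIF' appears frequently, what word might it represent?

Step 1: In English, 'E' is the most frequent letter (12.7%).
Step 2: The most frequent ciphertext letter is 'S' (position 18).
Step 3: Shift = (18 - 4) mod 26 = 14.
Step 4: Decrypt 'CIF' by shifting back 14:
  C -> O
  I -> U
  F -> R
Step 5: 'CIF' decrypts to 'OUR'.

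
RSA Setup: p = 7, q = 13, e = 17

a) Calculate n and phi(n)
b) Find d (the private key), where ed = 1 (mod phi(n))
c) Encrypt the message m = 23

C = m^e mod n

Step 1: n = 7 * 13 = 91.
Step 2: phi(n) = (7-1)(13-1) = 6 * 12 = 72.
Step 3: Find d = 17^(-1) mod 72 = 17.
  Verify: 17 * 17 = 289 = 1 (mod 72).
Step 4: C = 23^17 mod 91 = 4.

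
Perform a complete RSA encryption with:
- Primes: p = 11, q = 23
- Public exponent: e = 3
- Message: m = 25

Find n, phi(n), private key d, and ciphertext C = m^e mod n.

Step 1: n = 11 * 23 = 253.
Step 2: phi(n) = (11-1)(23-1) = 10 * 22 = 220.
Step 3: Find d = 3^(-1) mod 220 = 147.
  Verify: 3 * 147 = 441 = 1 (mod 220).
Step 4: C = 25^3 mod 253 = 192.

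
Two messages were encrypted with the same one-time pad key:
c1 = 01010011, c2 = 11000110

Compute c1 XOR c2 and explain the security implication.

Step 1: c1 XOR c2 = (m1 XOR k) XOR (m2 XOR k).
Step 2: By XOR associativity/commutativity: = m1 XOR m2 XOR k XOR k = m1 XOR m2.
Step 3: 01010011 XOR 11000110 = 10010101 = 149.
Step 4: The key cancels out! An attacker learns m1 XOR m2 = 149, revealing the relationship between plaintexts.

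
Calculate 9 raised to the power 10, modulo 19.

Step 1: Compute 9^10 mod 19 step by step, reducing modulo 19 at each step.
  9^1 mod 19 = 9
  9^2 mod 19 = (9 * 9) mod 19 = 5
  9^3 mod 19 = (5 * 9) mod 19 = 7
  9^4 mod 19 = (7 * 9) mod 19 = 6
  9^5 mod 19 = (6 * 9) mod 19 = 16
  9^6 mod 19 = (16 * 9) mod 19 = 11
  9^7 mod 19 = (11 * 9) mod 19 = 4
  9^8 mod 19 = (4 * 9) mod 19 = 17
  9^9 mod 19 = (17 * 9) mod 19 = 1
  9^10 mod 19 = (1 * 9) mod 19 = 9
Step 2: Result = 9.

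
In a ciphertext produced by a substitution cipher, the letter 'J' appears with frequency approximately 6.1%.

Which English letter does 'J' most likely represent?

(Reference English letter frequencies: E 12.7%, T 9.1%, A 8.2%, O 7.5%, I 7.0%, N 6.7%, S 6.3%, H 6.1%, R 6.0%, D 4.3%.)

Step 1: The observed frequency is 6.1%.
Step 2: Compare with English frequencies:
  E: 12.7% (difference: 6.6%)
  T: 9.1% (difference: 3.0%)
  A: 8.2% (difference: 2.1%)
  O: 7.5% (difference: 1.4%)
  I: 7.0% (difference: 0.9%)
  N: 6.7% (difference: 0.6%)
  S: 6.3% (difference: 0.2%)
  H: 6.1% (difference: 0.0%) <-- closest
  R: 6.0% (difference: 0.1%)
  D: 4.3% (difference: 1.8%)
Step 3: 'J' most likely represents 'H' (frequency 6.1%).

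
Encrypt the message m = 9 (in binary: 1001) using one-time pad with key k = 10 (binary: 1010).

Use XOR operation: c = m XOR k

Step 1: Write out the XOR operation bit by bit:
  Message: 1001
  Key:     1010
  XOR:     0011
Step 2: Convert to decimal: 0011 = 3.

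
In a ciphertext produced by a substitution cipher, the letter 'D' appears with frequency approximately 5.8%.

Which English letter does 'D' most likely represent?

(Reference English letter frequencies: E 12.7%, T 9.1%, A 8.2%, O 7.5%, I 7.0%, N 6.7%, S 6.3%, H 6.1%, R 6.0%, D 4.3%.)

Step 1: The observed frequency is 5.8%.
Step 2: Compare with English frequencies:
  E: 12.7% (difference: 6.9%)
  T: 9.1% (difference: 3.3%)
  A: 8.2% (difference: 2.4%)
  O: 7.5% (difference: 1.7%)
  I: 7.0% (difference: 1.2%)
  N: 6.7% (difference: 0.9%)
  S: 6.3% (difference: 0.5%)
  H: 6.1% (difference: 0.3%)
  R: 6.0% (difference: 0.2%) <-- closest
  D: 4.3% (difference: 1.5%)
Step 3: 'D' most likely represents 'R' (frequency 6.0%).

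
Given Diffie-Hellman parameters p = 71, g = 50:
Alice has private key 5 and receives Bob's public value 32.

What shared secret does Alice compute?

Step 1: s = B^a mod p = 32^5 mod 71.
  32^1 mod 71 = 32
  32^2 mod 71 = (32 * 32) mod 71 = 30
  32^3 mod 71 = (30 * 32) mod 71 = 37
  32^4 mod 71 = (37 * 32) mod 71 = 48
  32^5 mod 71 = (48 * 32) mod 71 = 45
Result: shared secret = 45.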